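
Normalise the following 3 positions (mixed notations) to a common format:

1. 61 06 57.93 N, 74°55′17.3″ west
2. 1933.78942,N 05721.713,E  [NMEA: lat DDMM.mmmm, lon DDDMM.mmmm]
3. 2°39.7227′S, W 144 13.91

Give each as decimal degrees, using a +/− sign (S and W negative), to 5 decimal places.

Point 1:
  Lat: 61 + 6/60 + 57.93/3600 = 61.116092
  N → positive
  λ: 74 + 55/60 + 17.3/3600 = 74.921472
  W ⇒ negate
Point 2:
  Latitude: degrees = first 2 digits = 19, minutes = 33.78942; 19 + 33.78942/60 = 19.563157
  N → positive
  Lon: degrees = first 3 digits = 57, minutes = 21.713; 57 + 21.713/60 = 57.361883
  E ⇒ keep positive
Point 3:
  Latitude: 2 + 39.7227/60 = 2.662045
  S → negative
  Longitude: 13.91′ = 0.231833°; total 144.231833
  W ⇒ negate

1. 61.11609, -74.92147
2. 19.56316, 57.36188
3. -2.66205, -144.23183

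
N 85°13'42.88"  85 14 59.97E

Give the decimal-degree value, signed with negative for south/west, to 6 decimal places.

85.228578, 85.249992

Latitude: 85 + 13/60 + 42.88/3600 = 85.2285778
N → positive
Longitude: 85° + 14/60 + 59.97/3600 = 85 + 0.233333 + 0.016658 = 85.2499917
E ⇒ keep positive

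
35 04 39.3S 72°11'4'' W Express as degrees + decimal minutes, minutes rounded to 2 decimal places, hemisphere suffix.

35° 4.66′ S, 72° 11.07′ W

Lat: 4 + 39.3/60 = 4.6550′
λ: seconds/60 = 0.06667; minutes = 11 + 0.06667 = 11.0667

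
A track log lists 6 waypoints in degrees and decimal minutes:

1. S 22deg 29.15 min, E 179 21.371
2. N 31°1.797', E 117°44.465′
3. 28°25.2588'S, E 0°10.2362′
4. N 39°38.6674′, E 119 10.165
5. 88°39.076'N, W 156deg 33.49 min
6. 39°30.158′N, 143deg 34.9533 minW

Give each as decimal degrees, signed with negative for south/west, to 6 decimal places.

1. -22.485833, 179.356183
2. 31.029950, 117.741083
3. -28.420980, 0.170603
4. 39.644457, 119.169417
5. 88.651267, -156.558167
6. 39.502633, -143.582555

Point 1:
  Lat: 22 + 29.15/60 = 22.4858333
  S → negative
  Lon: 21.371′ = 0.356183°; total 179.3561833
  E → positive
Point 2:
  Latitude: 1.797′ = 0.029950°; total 31.0299500
  N → positive
  Lon: 117 + 44.465/60 = 117.7410833
  E ⇒ keep positive
Point 3:
  φ: 28 + 25.2588/60 = 28.4209800
  S → negative
  λ: 0 + 10.2362/60 = 0.1706033
  E ⇒ keep positive
Point 4:
  Latitude: 38.6674′ = 0.644457°; total 39.6444567
  N → positive
  λ: 10.165′ = 0.169417°; total 119.1694167
  E ⇒ keep positive
Point 5:
  Latitude: 88 + 39.076/60 = 88.6512667
  N → positive
  Lon: 33.49′ = 0.558167°; total 156.5581667
  W → negative
Point 6:
  Latitude: 39 + 30.158/60 = 39.5026333
  N → positive
  Lon: 34.9533′ = 0.582555°; total 143.5825550
  W → negative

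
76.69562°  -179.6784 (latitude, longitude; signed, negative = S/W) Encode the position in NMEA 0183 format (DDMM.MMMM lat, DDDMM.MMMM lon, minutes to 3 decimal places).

7641.737,N / 17940.704,W

φ: fractional part 0.695620 → 41.73720 minutes
Longitude is negative → W; |value| = 179.678400
Longitude: fractional part 0.678400 → 40.70400 minutes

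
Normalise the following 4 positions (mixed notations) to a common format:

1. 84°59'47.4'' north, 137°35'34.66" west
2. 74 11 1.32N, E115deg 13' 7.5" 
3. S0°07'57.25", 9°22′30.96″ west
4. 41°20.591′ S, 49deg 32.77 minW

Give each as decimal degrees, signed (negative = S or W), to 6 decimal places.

Point 1:
  Latitude: 84 + 59/60 + 47.4/3600 = 84.9965000
  N → positive
  Longitude: 35′ + 34.66″ = 35.57767′; 137 + 35.57767/60 = 137.5929611
  W → negative
Point 2:
  Lat: 74° + 11/60 + 1.32/3600 = 74 + 0.183333 + 0.000367 = 74.1837000
  N ⇒ keep positive
  Lon: 13′ + 7.5″ = 13.12500′; 115 + 13.12500/60 = 115.2187500
  E → positive
Point 3:
  Latitude: 0 + 7/60 + 57.25/3600 = 0.1325694
  hemisphere S, so the sign is −
  λ: 9° + 22/60 + 30.96/3600 = 9 + 0.366667 + 0.008600 = 9.3752667
  W → negative
Point 4:
  Latitude: 41 + 20.591/60 = 41.3431833
  S → negative
  λ: 32.77′ = 0.546167°; total 49.5461667
  hemisphere W, so the sign is −

1. 84.996500, -137.592961
2. 74.183700, 115.218750
3. -0.132569, -9.375267
4. -41.343183, -49.546167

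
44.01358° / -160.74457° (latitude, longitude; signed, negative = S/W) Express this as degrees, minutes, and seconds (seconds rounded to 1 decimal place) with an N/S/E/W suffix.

44°00′48.9″ N, 160°44′40.5″ W

φ: whole degrees 44; 0.81480′ → 0′ and 48.888″
Longitude is negative → W; |value| = 160.744570
λ: 0.744570 × 60 = 44.67420′ → 44′, remainder × 60 = 40.452″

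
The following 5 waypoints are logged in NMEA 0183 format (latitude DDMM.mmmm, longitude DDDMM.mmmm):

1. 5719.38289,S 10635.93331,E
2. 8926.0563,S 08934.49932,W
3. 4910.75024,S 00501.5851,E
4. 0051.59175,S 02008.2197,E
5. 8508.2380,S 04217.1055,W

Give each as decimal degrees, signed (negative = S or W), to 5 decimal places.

Point 1:
  Latitude: split at 2 digits → 57° and 19.38289′; 57 + 19.38289/60 = 57.323048
  S → negative
  λ: degrees = first 3 digits = 106, minutes = 35.93331; 106 + 35.93331/60 = 106.598889
  E ⇒ keep positive
Point 2:
  Lat: degrees = first 2 digits = 89, minutes = 26.0563; 89 + 26.0563/60 = 89.434272
  S ⇒ negate
  λ: split at 3 digits → 089° and 34.49932′; 89 + 34.49932/60 = 89.574989
  W → negative
Point 3:
  Latitude: split at 2 digits → 49° and 10.75024′; 49 + 10.75024/60 = 49.179171
  S → negative
  λ: split at 3 digits → 005° and 1.5851′; 5 + 1.5851/60 = 5.026418
  E ⇒ keep positive
Point 4:
  Latitude: degrees = first 2 digits = 0, minutes = 51.59175; 0 + 51.59175/60 = 0.859863
  hemisphere S, so the sign is −
  Lon: split at 3 digits → 020° and 8.2197′; 20 + 8.2197/60 = 20.136995
  E → positive
Point 5:
  Latitude: split at 2 digits → 85° and 8.238′; 85 + 8.238/60 = 85.137300
  hemisphere S, so the sign is −
  Longitude: split at 3 digits → 042° and 17.1055′; 42 + 17.1055/60 = 42.285092
  W → negative

1. -57.32305, 106.59889
2. -89.43427, -89.57499
3. -49.17917, 5.02642
4. -0.85986, 20.13700
5. -85.13730, -42.28509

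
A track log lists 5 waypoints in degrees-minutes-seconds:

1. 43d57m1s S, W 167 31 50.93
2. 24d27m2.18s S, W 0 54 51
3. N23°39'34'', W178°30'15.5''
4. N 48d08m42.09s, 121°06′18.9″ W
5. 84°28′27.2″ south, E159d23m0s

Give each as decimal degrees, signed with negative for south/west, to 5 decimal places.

1. -43.95028, -167.53081
2. -24.45061, -0.91417
3. 23.65944, -178.50431
4. 48.14503, -121.10525
5. -84.47422, 159.38333

Point 1:
  Latitude: 43 + 57/60 + 1/3600 = 43.950278
  hemisphere S, so the sign is −
  Longitude: 31′ + 50.93″ = 31.84883′; 167 + 31.84883/60 = 167.530814
  hemisphere W, so the sign is −
Point 2:
  φ: 27′ + 2.18″ = 27.03633′; 24 + 27.03633/60 = 24.450606
  S ⇒ negate
  Lon: 54′ + 51″ = 54.85000′; 0 + 54.85000/60 = 0.914167
  W ⇒ negate
Point 3:
  Latitude: 39′ + 34″ = 39.56667′; 23 + 39.56667/60 = 23.659444
  N → positive
  Lon: 178° + 30/60 + 15.5/3600 = 178 + 0.500000 + 0.004306 = 178.504306
  hemisphere W, so the sign is −
Point 4:
  Latitude: 8′ + 42.09″ = 8.70150′; 48 + 8.70150/60 = 48.145025
  N ⇒ keep positive
  Lon: 121 + 6/60 + 18.9/3600 = 121.105250
  hemisphere W, so the sign is −
Point 5:
  Lat: 84° + 28/60 + 27.2/3600 = 84 + 0.466667 + 0.007556 = 84.474222
  hemisphere S, so the sign is −
  Longitude: 23′ + 0″ = 23.00000′; 159 + 23.00000/60 = 159.383333
  E → positive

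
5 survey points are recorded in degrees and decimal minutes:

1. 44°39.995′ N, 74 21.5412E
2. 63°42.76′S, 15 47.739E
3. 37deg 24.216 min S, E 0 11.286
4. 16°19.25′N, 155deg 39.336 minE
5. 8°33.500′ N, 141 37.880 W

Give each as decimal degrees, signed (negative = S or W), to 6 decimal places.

Point 1:
  Latitude: 44 + 39.995/60 = 44.6665833
  N → positive
  Lon: 21.5412′ = 0.359020°; total 74.3590200
  E → positive
Point 2:
  Latitude: 63 + 42.76/60 = 63.7126667
  hemisphere S, so the sign is −
  Longitude: 47.739′ = 0.795650°; total 15.7956500
  E → positive
Point 3:
  φ: 24.216′ = 0.403600°; total 37.4036000
  S → negative
  Lon: 0 + 11.286/60 = 0.1881000
  E ⇒ keep positive
Point 4:
  Latitude: 16 + 19.25/60 = 16.3208333
  N ⇒ keep positive
  Longitude: 155 + 39.336/60 = 155.6556000
  E ⇒ keep positive
Point 5:
  Lat: 8 + 33.5/60 = 8.5583333
  N ⇒ keep positive
  λ: 37.88′ = 0.631333°; total 141.6313333
  W → negative

1. 44.666583, 74.359020
2. -63.712667, 15.795650
3. -37.403600, 0.188100
4. 16.320833, 155.655600
5. 8.558333, -141.631333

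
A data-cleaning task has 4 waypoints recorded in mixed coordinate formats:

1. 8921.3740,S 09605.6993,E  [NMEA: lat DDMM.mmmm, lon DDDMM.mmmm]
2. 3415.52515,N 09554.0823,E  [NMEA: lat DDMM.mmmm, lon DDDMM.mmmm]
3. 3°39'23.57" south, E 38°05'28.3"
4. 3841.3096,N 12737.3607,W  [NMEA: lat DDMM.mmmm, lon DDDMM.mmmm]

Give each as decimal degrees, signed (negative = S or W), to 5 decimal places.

Point 1:
  Lat: degrees = first 2 digits = 89, minutes = 21.374; 89 + 21.374/60 = 89.356233
  S → negative
  Lon: split at 3 digits → 096° and 5.6993′; 96 + 5.6993/60 = 96.094988
  E → positive
Point 2:
  Latitude: degrees = first 2 digits = 34, minutes = 15.52515; 34 + 15.52515/60 = 34.258753
  N → positive
  λ: split at 3 digits → 095° and 54.0823′; 95 + 54.0823/60 = 95.901372
  E ⇒ keep positive
Point 3:
  φ: 39′ + 23.57″ = 39.39283′; 3 + 39.39283/60 = 3.656547
  hemisphere S, so the sign is −
  Lon: 38 + 5/60 + 28.3/3600 = 38.091194
  E ⇒ keep positive
Point 4:
  Lat: degrees = first 2 digits = 38, minutes = 41.3096; 38 + 41.3096/60 = 38.688493
  N ⇒ keep positive
  λ: split at 3 digits → 127° and 37.3607′; 127 + 37.3607/60 = 127.622678
  hemisphere W, so the sign is −

1. -89.35623, 96.09499
2. 34.25875, 95.90137
3. -3.65655, 38.09119
4. 38.68849, -127.62268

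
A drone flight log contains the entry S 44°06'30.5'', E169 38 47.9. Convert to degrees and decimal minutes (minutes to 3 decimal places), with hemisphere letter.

44° 6.508′ S, 169° 38.798′ E

Latitude: 6 + 30.5/60 = 6.50833′
Lon: seconds/60 = 0.79833; minutes = 38 + 0.79833 = 38.79833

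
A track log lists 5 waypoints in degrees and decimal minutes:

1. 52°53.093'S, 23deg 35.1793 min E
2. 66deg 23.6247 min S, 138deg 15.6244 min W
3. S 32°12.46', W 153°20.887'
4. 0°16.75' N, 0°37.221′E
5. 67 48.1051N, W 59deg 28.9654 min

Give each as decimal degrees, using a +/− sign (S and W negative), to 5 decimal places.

Point 1:
  Lat: 52 + 53.093/60 = 52.884883
  S ⇒ negate
  Longitude: 23 + 35.1793/60 = 23.586322
  E → positive
Point 2:
  Lat: 23.6247′ = 0.393745°; total 66.393745
  hemisphere S, so the sign is −
  λ: 138 + 15.6244/60 = 138.260407
  W → negative
Point 3:
  Latitude: 12.46′ = 0.207667°; total 32.207667
  hemisphere S, so the sign is −
  Longitude: 20.887′ = 0.348117°; total 153.348117
  hemisphere W, so the sign is −
Point 4:
  Latitude: 0 + 16.75/60 = 0.279167
  N ⇒ keep positive
  λ: 37.221′ = 0.620350°; total 0.620350
  E ⇒ keep positive
Point 5:
  Lat: 48.1051′ = 0.801752°; total 67.801752
  N ⇒ keep positive
  λ: 59 + 28.9654/60 = 59.482757
  W ⇒ negate

1. -52.88488, 23.58632
2. -66.39375, -138.26041
3. -32.20767, -153.34812
4. 0.27917, 0.62035
5. 67.80175, -59.48276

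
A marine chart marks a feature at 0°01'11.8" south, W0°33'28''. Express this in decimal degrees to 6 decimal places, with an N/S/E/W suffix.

0.019944° S, 0.557778° W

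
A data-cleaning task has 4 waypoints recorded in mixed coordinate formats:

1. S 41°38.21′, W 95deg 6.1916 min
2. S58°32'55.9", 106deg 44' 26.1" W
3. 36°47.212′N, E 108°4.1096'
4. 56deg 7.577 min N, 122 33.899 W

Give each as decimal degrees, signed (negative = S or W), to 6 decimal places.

1. -41.636833, -95.103193
2. -58.548861, -106.740583
3. 36.786867, 108.068493
4. 56.126283, -122.564983

Point 1:
  φ: 41 + 38.21/60 = 41.6368333
  hemisphere S, so the sign is −
  Longitude: 95 + 6.1916/60 = 95.1031933
  W ⇒ negate
Point 2:
  Latitude: 32′ + 55.9″ = 32.93167′; 58 + 32.93167/60 = 58.5488611
  S → negative
  Lon: 106 + 44/60 + 26.1/3600 = 106.7405833
  hemisphere W, so the sign is −
Point 3:
  Lat: 47.212′ = 0.786867°; total 36.7868667
  N → positive
  λ: 4.1096′ = 0.068493°; total 108.0684933
  E ⇒ keep positive
Point 4:
  Lat: 7.577′ = 0.126283°; total 56.1262833
  N → positive
  Longitude: 122 + 33.899/60 = 122.5649833
  W → negative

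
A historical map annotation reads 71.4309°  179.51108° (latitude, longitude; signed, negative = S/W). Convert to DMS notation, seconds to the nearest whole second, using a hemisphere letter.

φ: 0.430900 × 60 = 25.85400′ → 25′, remainder × 60 = 51.24″
λ: 0.511080 × 60 = 30.66480′ → 30′, remainder × 60 = 39.89″

71°25′51″ N, 179°30′40″ E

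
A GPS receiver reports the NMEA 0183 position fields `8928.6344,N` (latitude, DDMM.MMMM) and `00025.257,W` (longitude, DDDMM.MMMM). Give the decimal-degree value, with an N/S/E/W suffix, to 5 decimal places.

89.47724° N, 0.42095° W

Latitude: degrees = first 2 digits = 89, minutes = 28.6344; 89 + 28.6344/60 = 89.477240
Lon: split at 3 digits → 000° and 25.257′; 0 + 25.257/60 = 0.420950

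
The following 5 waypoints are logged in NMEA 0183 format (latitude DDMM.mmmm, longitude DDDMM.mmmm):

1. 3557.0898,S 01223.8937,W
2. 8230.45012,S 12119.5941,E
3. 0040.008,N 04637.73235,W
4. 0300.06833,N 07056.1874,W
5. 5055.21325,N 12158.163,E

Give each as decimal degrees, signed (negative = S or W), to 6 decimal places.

Point 1:
  Lat: split at 2 digits → 35° and 57.0898′; 35 + 57.0898/60 = 35.9514967
  hemisphere S, so the sign is −
  Longitude: split at 3 digits → 012° and 23.8937′; 12 + 23.8937/60 = 12.3982283
  W ⇒ negate
Point 2:
  Lat: degrees = first 2 digits = 82, minutes = 30.45012; 82 + 30.45012/60 = 82.5075020
  hemisphere S, so the sign is −
  Lon: degrees = first 3 digits = 121, minutes = 19.5941; 121 + 19.5941/60 = 121.3265683
  E → positive
Point 3:
  Latitude: degrees = first 2 digits = 0, minutes = 40.008; 0 + 40.008/60 = 0.6668000
  N ⇒ keep positive
  Lon: degrees = first 3 digits = 46, minutes = 37.73235; 46 + 37.73235/60 = 46.6288725
  W ⇒ negate
Point 4:
  φ: split at 2 digits → 03° and 0.06833′; 3 + 0.06833/60 = 3.0011388
  N ⇒ keep positive
  λ: split at 3 digits → 070° and 56.1874′; 70 + 56.1874/60 = 70.9364567
  W ⇒ negate
Point 5:
  Latitude: split at 2 digits → 50° and 55.21325′; 50 + 55.21325/60 = 50.9202208
  N → positive
  Longitude: split at 3 digits → 121° and 58.163′; 121 + 58.163/60 = 121.9693833
  E ⇒ keep positive

1. -35.951497, -12.398228
2. -82.507502, 121.326568
3. 0.666800, -46.628873
4. 3.001139, -70.936457
5. 50.920221, 121.969383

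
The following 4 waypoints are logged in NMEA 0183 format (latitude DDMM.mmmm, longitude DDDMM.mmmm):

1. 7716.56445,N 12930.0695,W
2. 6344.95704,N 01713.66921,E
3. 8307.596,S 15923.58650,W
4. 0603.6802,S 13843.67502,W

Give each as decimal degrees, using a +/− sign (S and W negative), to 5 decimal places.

Point 1:
  Lat: split at 2 digits → 77° and 16.56445′; 77 + 16.56445/60 = 77.276074
  N ⇒ keep positive
  Longitude: degrees = first 3 digits = 129, minutes = 30.0695; 129 + 30.0695/60 = 129.501158
  W → negative
Point 2:
  Latitude: degrees = first 2 digits = 63, minutes = 44.95704; 63 + 44.95704/60 = 63.749284
  N ⇒ keep positive
  λ: split at 3 digits → 017° and 13.66921′; 17 + 13.66921/60 = 17.227820
  E ⇒ keep positive
Point 3:
  Latitude: split at 2 digits → 83° and 7.596′; 83 + 7.596/60 = 83.126600
  S → negative
  λ: degrees = first 3 digits = 159, minutes = 23.5865; 159 + 23.5865/60 = 159.393108
  W ⇒ negate
Point 4:
  φ: degrees = first 2 digits = 6, minutes = 3.6802; 6 + 3.6802/60 = 6.061337
  S → negative
  λ: split at 3 digits → 138° and 43.67502′; 138 + 43.67502/60 = 138.727917
  W ⇒ negate

1. 77.27607, -129.50116
2. 63.74928, 17.22782
3. -83.12660, -159.39311
4. -6.06134, -138.72792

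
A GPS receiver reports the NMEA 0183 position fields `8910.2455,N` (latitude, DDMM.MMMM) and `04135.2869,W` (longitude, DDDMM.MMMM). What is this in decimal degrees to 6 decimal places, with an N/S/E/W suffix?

89.170758° N, 41.588115° W

Lat: degrees = first 2 digits = 89, minutes = 10.2455; 89 + 10.2455/60 = 89.1707583
Lon: degrees = first 3 digits = 41, minutes = 35.2869; 41 + 35.2869/60 = 41.5881150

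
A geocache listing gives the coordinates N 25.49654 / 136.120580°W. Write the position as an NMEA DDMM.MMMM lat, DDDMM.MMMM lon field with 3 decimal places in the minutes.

2529.792,N / 13607.235,W

φ: 25° + 0.496540 × 60 = 25° 29.79240′
Lon: 136° + 0.120580 × 60 = 136° 7.23480′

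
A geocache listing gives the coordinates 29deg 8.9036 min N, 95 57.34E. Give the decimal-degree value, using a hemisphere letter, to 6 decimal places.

29.148393° N, 95.955667° E

φ: 8.9036′ = 0.148393°; total 29.1483933
λ: 57.34′ = 0.955667°; total 95.9556667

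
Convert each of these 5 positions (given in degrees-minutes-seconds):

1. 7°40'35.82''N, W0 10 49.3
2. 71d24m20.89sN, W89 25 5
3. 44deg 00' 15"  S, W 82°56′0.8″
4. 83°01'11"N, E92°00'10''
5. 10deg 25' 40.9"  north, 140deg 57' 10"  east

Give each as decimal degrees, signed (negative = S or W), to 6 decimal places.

1. 7.676617, -0.180361
2. 71.405803, -89.418056
3. -44.004167, -82.933556
4. 83.019722, 92.002778
5. 10.428028, 140.952778

Point 1:
  φ: 7 + 40/60 + 35.82/3600 = 7.6766167
  N ⇒ keep positive
  Lon: 0° + 10/60 + 49.3/3600 = 0 + 0.166667 + 0.013694 = 0.1803611
  hemisphere W, so the sign is −
Point 2:
  Lat: 71 + 24/60 + 20.89/3600 = 71.4058028
  N ⇒ keep positive
  Longitude: 89 + 25/60 + 5/3600 = 89.4180556
  W → negative
Point 3:
  Latitude: 44° + 0/60 + 15/3600 = 44 + 0.000000 + 0.004167 = 44.0041667
  S → negative
  λ: 82° + 56/60 + 0.8/3600 = 82 + 0.933333 + 0.000222 = 82.9335556
  W ⇒ negate
Point 4:
  Latitude: 83° + 1/60 + 11/3600 = 83 + 0.016667 + 0.003056 = 83.0197222
  N → positive
  λ: 0′ + 10″ = 0.16667′; 92 + 0.16667/60 = 92.0027778
  E → positive
Point 5:
  Lat: 25′ + 40.9″ = 25.68167′; 10 + 25.68167/60 = 10.4280278
  N → positive
  Lon: 140° + 57/60 + 10/3600 = 140 + 0.950000 + 0.002778 = 140.9527778
  E ⇒ keep positive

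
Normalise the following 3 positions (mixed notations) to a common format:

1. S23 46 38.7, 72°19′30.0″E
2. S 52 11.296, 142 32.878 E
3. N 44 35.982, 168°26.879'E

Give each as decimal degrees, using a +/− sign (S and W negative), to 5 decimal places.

1. -23.77742, 72.32500
2. -52.18827, 142.54797
3. 44.59970, 168.44798

Point 1:
  Lat: 46′ + 38.7″ = 46.64500′; 23 + 46.64500/60 = 23.777417
  hemisphere S, so the sign is −
  Lon: 72 + 19/60 + 30/3600 = 72.325000
  E → positive
Point 2:
  φ: 11.296′ = 0.188267°; total 52.188267
  S ⇒ negate
  Longitude: 32.878′ = 0.547967°; total 142.547967
  E → positive
Point 3:
  Lat: 35.982′ = 0.599700°; total 44.599700
  N → positive
  Longitude: 26.879′ = 0.447983°; total 168.447983
  E ⇒ keep positive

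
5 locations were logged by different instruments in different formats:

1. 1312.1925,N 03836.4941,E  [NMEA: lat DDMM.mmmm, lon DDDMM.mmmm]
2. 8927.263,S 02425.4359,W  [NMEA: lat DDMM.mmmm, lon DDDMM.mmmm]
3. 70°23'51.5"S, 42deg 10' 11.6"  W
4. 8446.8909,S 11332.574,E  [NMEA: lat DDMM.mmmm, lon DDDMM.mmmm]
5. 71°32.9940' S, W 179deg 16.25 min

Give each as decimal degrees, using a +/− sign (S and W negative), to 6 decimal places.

1. 13.203208, 38.608235
2. -89.454383, -24.423932
3. -70.397639, -42.169889
4. -84.781515, 113.542900
5. -71.549900, -179.270833

Point 1:
  Lat: degrees = first 2 digits = 13, minutes = 12.1925; 13 + 12.1925/60 = 13.2032083
  N → positive
  Lon: degrees = first 3 digits = 38, minutes = 36.4941; 38 + 36.4941/60 = 38.6082350
  E ⇒ keep positive
Point 2:
  φ: split at 2 digits → 89° and 27.263′; 89 + 27.263/60 = 89.4543833
  S → negative
  λ: split at 3 digits → 024° and 25.4359′; 24 + 25.4359/60 = 24.4239317
  hemisphere W, so the sign is −
Point 3:
  φ: 70° + 23/60 + 51.5/3600 = 70 + 0.383333 + 0.014306 = 70.3976389
  S ⇒ negate
  Longitude: 42° + 10/60 + 11.6/3600 = 42 + 0.166667 + 0.003222 = 42.1698889
  W → negative
Point 4:
  φ: split at 2 digits → 84° and 46.8909′; 84 + 46.8909/60 = 84.7815150
  hemisphere S, so the sign is −
  Lon: split at 3 digits → 113° and 32.574′; 113 + 32.574/60 = 113.5429000
  E ⇒ keep positive
Point 5:
  φ: 71 + 32.994/60 = 71.5499000
  S → negative
  Lon: 16.25′ = 0.270833°; total 179.2708333
  W → negative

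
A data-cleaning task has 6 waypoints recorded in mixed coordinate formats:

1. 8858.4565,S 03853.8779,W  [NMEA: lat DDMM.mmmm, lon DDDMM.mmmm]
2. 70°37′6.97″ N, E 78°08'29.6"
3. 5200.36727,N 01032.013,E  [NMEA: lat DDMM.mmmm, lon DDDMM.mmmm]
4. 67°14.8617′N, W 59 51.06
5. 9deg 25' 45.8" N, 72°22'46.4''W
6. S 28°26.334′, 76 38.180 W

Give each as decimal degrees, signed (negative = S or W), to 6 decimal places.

Point 1:
  Lat: split at 2 digits → 88° and 58.4565′; 88 + 58.4565/60 = 88.9742750
  S → negative
  Longitude: degrees = first 3 digits = 38, minutes = 53.8779; 38 + 53.8779/60 = 38.8979650
  W ⇒ negate
Point 2:
  Latitude: 70° + 37/60 + 6.97/3600 = 70 + 0.616667 + 0.001936 = 70.6186028
  N → positive
  λ: 78 + 8/60 + 29.6/3600 = 78.1415556
  E ⇒ keep positive
Point 3:
  Latitude: split at 2 digits → 52° and 0.36727′; 52 + 0.36727/60 = 52.0061212
  N → positive
  Longitude: split at 3 digits → 010° and 32.013′; 10 + 32.013/60 = 10.5335500
  E → positive
Point 4:
  Latitude: 14.8617′ = 0.247695°; total 67.2476950
  N → positive
  λ: 51.06′ = 0.851000°; total 59.8510000
  W → negative
Point 5:
  Lat: 9 + 25/60 + 45.8/3600 = 9.4293889
  N ⇒ keep positive
  Longitude: 72 + 22/60 + 46.4/3600 = 72.3795556
  W → negative
Point 6:
  φ: 28 + 26.334/60 = 28.4389000
  S → negative
  λ: 38.18′ = 0.636333°; total 76.6363333
  W ⇒ negate

1. -88.974275, -38.897965
2. 70.618603, 78.141556
3. 52.006121, 10.533550
4. 67.247695, -59.851000
5. 9.429389, -72.379556
6. -28.438900, -76.636333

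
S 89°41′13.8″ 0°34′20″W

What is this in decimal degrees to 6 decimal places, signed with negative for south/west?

φ: 41′ + 13.8″ = 41.23000′; 89 + 41.23000/60 = 89.6871667
S → negative
Longitude: 34′ + 20″ = 34.33333′; 0 + 34.33333/60 = 0.5722222
W ⇒ negate

-89.687167, -0.572222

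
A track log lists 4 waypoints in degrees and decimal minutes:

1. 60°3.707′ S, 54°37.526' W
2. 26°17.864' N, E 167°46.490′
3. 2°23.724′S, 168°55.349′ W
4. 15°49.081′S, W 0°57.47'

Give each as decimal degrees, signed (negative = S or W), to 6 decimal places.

Point 1:
  Latitude: 3.707′ = 0.061783°; total 60.0617833
  hemisphere S, so the sign is −
  Longitude: 37.526′ = 0.625433°; total 54.6254333
  W ⇒ negate
Point 2:
  Lat: 17.864′ = 0.297733°; total 26.2977333
  N → positive
  λ: 46.49′ = 0.774833°; total 167.7748333
  E ⇒ keep positive
Point 3:
  Lat: 2 + 23.724/60 = 2.3954000
  hemisphere S, so the sign is −
  Longitude: 168 + 55.349/60 = 168.9224833
  W ⇒ negate
Point 4:
  Latitude: 15 + 49.081/60 = 15.8180167
  S ⇒ negate
  Longitude: 0 + 57.47/60 = 0.9578333
  hemisphere W, so the sign is −

1. -60.061783, -54.625433
2. 26.297733, 167.774833
3. -2.395400, -168.922483
4. -15.818017, -0.957833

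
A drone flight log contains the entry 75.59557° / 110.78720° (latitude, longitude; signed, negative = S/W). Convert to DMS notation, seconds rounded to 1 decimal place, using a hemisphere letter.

Lat: whole degrees 75; 35.73420′ → 35′ and 44.052″
λ: 0.787200° → 47.23200′; 0.23200 × 60 = 13.920″

75°35′44.1″ N, 110°47′13.9″ E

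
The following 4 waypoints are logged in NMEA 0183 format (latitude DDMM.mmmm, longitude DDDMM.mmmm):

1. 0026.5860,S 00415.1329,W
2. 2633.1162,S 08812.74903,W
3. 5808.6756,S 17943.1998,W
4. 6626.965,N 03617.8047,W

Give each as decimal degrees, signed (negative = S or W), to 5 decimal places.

1. -0.44310, -4.25222
2. -26.55194, -88.21248
3. -58.14459, -179.72000
4. 66.44942, -36.29675

Point 1:
  Latitude: degrees = first 2 digits = 0, minutes = 26.586; 0 + 26.586/60 = 0.443100
  hemisphere S, so the sign is −
  Lon: split at 3 digits → 004° and 15.1329′; 4 + 15.1329/60 = 4.252215
  W → negative
Point 2:
  φ: degrees = first 2 digits = 26, minutes = 33.1162; 26 + 33.1162/60 = 26.551937
  hemisphere S, so the sign is −
  λ: degrees = first 3 digits = 88, minutes = 12.74903; 88 + 12.74903/60 = 88.212484
  hemisphere W, so the sign is −
Point 3:
  φ: split at 2 digits → 58° and 8.6756′; 58 + 8.6756/60 = 58.144593
  hemisphere S, so the sign is −
  Longitude: split at 3 digits → 179° and 43.1998′; 179 + 43.1998/60 = 179.719997
  W → negative
Point 4:
  φ: degrees = first 2 digits = 66, minutes = 26.965; 66 + 26.965/60 = 66.449417
  N ⇒ keep positive
  Lon: degrees = first 3 digits = 36, minutes = 17.8047; 36 + 17.8047/60 = 36.296745
  W ⇒ negate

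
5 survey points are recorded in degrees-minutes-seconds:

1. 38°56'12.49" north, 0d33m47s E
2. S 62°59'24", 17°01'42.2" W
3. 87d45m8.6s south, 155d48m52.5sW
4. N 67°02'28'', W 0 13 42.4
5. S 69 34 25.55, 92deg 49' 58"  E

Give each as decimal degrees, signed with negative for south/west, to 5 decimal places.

1. 38.93680, 0.56306
2. -62.99000, -17.02839
3. -87.75239, -155.81458
4. 67.04111, -0.22844
5. -69.57376, 92.83278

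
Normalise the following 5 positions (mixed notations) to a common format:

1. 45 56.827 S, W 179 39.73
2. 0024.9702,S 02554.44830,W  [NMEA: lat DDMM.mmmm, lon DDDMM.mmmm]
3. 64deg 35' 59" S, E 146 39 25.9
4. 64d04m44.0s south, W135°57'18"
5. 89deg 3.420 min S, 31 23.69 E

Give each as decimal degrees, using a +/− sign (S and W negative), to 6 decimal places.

1. -45.947117, -179.662167
2. -0.416170, -25.907472
3. -64.599722, 146.657194
4. -64.078889, -135.955000
5. -89.057000, 31.394833

Point 1:
  Lat: 56.827′ = 0.947117°; total 45.9471167
  S → negative
  Lon: 179 + 39.73/60 = 179.6621667
  hemisphere W, so the sign is −
Point 2:
  Lat: split at 2 digits → 00° and 24.9702′; 0 + 24.9702/60 = 0.4161700
  hemisphere S, so the sign is −
  λ: degrees = first 3 digits = 25, minutes = 54.4483; 25 + 54.4483/60 = 25.9074717
  hemisphere W, so the sign is −
Point 3:
  φ: 64° + 35/60 + 59/3600 = 64 + 0.583333 + 0.016389 = 64.5997222
  S → negative
  λ: 39′ + 25.9″ = 39.43167′; 146 + 39.43167/60 = 146.6571944
  E → positive
Point 4:
  Lat: 4′ + 44″ = 4.73333′; 64 + 4.73333/60 = 64.0788889
  S ⇒ negate
  Longitude: 57′ + 18″ = 57.30000′; 135 + 57.30000/60 = 135.9550000
  W → negative
Point 5:
  Latitude: 89 + 3.42/60 = 89.0570000
  S ⇒ negate
  Lon: 23.69′ = 0.394833°; total 31.3948333
  E → positive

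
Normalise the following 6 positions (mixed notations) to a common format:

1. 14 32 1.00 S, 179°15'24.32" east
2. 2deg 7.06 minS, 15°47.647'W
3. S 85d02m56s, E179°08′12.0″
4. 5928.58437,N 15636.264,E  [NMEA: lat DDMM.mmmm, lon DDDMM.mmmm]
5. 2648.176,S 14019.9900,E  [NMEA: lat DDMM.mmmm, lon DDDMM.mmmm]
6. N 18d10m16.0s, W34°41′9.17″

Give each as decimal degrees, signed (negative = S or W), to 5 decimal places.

1. -14.53361, 179.25676
2. -2.11767, -15.79412
3. -85.04889, 179.13667
4. 59.47641, 156.60440
5. -26.80293, 140.33317
6. 18.17111, -34.68588

Point 1:
  φ: 14° + 32/60 + 1/3600 = 14 + 0.533333 + 0.000278 = 14.533611
  S ⇒ negate
  λ: 179 + 15/60 + 24.32/3600 = 179.256756
  E ⇒ keep positive
Point 2:
  φ: 7.06′ = 0.117667°; total 2.117667
  hemisphere S, so the sign is −
  Longitude: 15 + 47.647/60 = 15.794117
  hemisphere W, so the sign is −
Point 3:
  Lat: 2′ + 56″ = 2.93333′; 85 + 2.93333/60 = 85.048889
  S → negative
  λ: 8′ + 12″ = 8.20000′; 179 + 8.20000/60 = 179.136667
  E ⇒ keep positive
Point 4:
  Lat: split at 2 digits → 59° and 28.58437′; 59 + 28.58437/60 = 59.476406
  N ⇒ keep positive
  Lon: degrees = first 3 digits = 156, minutes = 36.264; 156 + 36.264/60 = 156.604400
  E ⇒ keep positive
Point 5:
  Latitude: degrees = first 2 digits = 26, minutes = 48.176; 26 + 48.176/60 = 26.802933
  hemisphere S, so the sign is −
  λ: split at 3 digits → 140° and 19.99′; 140 + 19.99/60 = 140.333167
  E ⇒ keep positive
Point 6:
  φ: 10′ + 16″ = 10.26667′; 18 + 10.26667/60 = 18.171111
  N ⇒ keep positive
  λ: 34 + 41/60 + 9.17/3600 = 34.685881
  W → negative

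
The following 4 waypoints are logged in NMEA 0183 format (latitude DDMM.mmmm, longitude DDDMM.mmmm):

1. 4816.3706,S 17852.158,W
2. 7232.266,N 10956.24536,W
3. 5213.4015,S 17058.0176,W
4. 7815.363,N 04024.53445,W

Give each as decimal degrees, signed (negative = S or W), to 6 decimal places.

1. -48.272843, -178.869300
2. 72.537767, -109.937423
3. -52.223358, -170.966960
4. 78.256050, -40.408908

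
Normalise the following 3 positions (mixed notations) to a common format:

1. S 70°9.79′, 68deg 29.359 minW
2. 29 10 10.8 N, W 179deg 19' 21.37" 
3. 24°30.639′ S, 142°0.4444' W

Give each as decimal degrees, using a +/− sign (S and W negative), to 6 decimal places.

Point 1:
  Latitude: 70 + 9.79/60 = 70.1631667
  hemisphere S, so the sign is −
  Lon: 29.359′ = 0.489317°; total 68.4893167
  W ⇒ negate
Point 2:
  Lat: 29 + 10/60 + 10.8/3600 = 29.1696667
  N → positive
  λ: 19′ + 21.37″ = 19.35617′; 179 + 19.35617/60 = 179.3226028
  hemisphere W, so the sign is −
Point 3:
  Latitude: 30.639′ = 0.510650°; total 24.5106500
  S → negative
  Longitude: 142 + 0.4444/60 = 142.0074067
  W → negative

1. -70.163167, -68.489317
2. 29.169667, -179.322603
3. -24.510650, -142.007407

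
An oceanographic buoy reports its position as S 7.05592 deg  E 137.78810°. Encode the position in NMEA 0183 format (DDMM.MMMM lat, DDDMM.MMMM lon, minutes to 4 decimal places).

Latitude: fractional part 0.055920 → 3.355200 minutes
λ: 137° + 0.788100 × 60 = 137° 47.286000′

0703.3552,S / 13747.2860,E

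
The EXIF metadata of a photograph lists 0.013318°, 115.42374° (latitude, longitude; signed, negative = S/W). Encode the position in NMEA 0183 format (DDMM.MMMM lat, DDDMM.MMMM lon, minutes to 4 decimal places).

0000.7991,N / 11525.4244,E

φ: 0° + 0.013318 × 60 = 0° 0.799080′
λ: minutes = (115.423740 − 115) × 60 = 25.424400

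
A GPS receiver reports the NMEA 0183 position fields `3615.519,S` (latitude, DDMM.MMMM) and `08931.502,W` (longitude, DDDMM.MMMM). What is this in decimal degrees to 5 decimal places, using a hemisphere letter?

36.25865° S, 89.52503° W

Latitude: split at 2 digits → 36° and 15.519′; 36 + 15.519/60 = 36.258650
Lon: split at 3 digits → 089° and 31.502′; 89 + 31.502/60 = 89.525033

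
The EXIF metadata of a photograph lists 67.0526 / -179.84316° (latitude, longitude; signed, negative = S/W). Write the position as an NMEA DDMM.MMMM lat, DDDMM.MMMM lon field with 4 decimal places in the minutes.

Lat: fractional part 0.052600 → 3.156000 minutes
Longitude is negative → W; |value| = 179.843160
λ: 179° + 0.843160 × 60 = 179° 50.589600′

6703.1560,N / 17950.5896,W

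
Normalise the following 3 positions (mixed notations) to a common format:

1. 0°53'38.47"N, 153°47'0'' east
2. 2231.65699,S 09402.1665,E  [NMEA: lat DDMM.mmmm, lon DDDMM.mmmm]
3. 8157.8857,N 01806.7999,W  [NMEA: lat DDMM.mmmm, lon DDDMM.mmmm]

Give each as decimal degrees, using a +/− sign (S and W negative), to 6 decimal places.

Point 1:
  Latitude: 0° + 53/60 + 38.47/3600 = 0 + 0.883333 + 0.010686 = 0.8940194
  N → positive
  λ: 47′ + 0″ = 47.00000′; 153 + 47.00000/60 = 153.7833333
  E ⇒ keep positive
Point 2:
  Latitude: split at 2 digits → 22° and 31.65699′; 22 + 31.65699/60 = 22.5276165
  S → negative
  λ: split at 3 digits → 094° and 2.1665′; 94 + 2.1665/60 = 94.0361083
  E → positive
Point 3:
  Latitude: degrees = first 2 digits = 81, minutes = 57.8857; 81 + 57.8857/60 = 81.9647617
  N → positive
  Longitude: split at 3 digits → 018° and 6.7999′; 18 + 6.7999/60 = 18.1133317
  hemisphere W, so the sign is −

1. 0.894019, 153.783333
2. -22.527617, 94.036108
3. 81.964762, -18.113332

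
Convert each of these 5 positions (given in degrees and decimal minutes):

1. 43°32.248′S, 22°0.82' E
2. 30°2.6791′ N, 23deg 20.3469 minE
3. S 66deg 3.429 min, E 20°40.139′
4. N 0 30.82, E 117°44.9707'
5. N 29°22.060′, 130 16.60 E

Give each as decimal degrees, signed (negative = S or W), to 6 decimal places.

1. -43.537467, 22.013667
2. 30.044652, 23.339115
3. -66.057150, 20.668983
4. 0.513667, 117.749512
5. 29.367667, 130.276667

Point 1:
  φ: 43 + 32.248/60 = 43.5374667
  S ⇒ negate
  Longitude: 0.82′ = 0.013667°; total 22.0136667
  E ⇒ keep positive
Point 2:
  Lat: 30 + 2.6791/60 = 30.0446517
  N ⇒ keep positive
  Longitude: 23 + 20.3469/60 = 23.3391150
  E ⇒ keep positive
Point 3:
  Latitude: 3.429′ = 0.057150°; total 66.0571500
  S → negative
  Longitude: 40.139′ = 0.668983°; total 20.6689833
  E ⇒ keep positive
Point 4:
  φ: 0 + 30.82/60 = 0.5136667
  N ⇒ keep positive
  λ: 117 + 44.9707/60 = 117.7495117
  E ⇒ keep positive
Point 5:
  Lat: 22.06′ = 0.367667°; total 29.3676667
  N ⇒ keep positive
  Longitude: 16.6′ = 0.276667°; total 130.2766667
  E ⇒ keep positive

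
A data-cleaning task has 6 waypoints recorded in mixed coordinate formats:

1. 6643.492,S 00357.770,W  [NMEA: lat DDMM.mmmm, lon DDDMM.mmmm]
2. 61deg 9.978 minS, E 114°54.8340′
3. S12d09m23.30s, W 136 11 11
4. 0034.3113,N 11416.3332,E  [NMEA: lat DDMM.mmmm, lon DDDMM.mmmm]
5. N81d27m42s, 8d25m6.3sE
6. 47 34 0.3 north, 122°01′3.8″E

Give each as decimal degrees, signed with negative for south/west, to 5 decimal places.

Point 1:
  Lat: degrees = first 2 digits = 66, minutes = 43.492; 66 + 43.492/60 = 66.724867
  S ⇒ negate
  λ: degrees = first 3 digits = 3, minutes = 57.77; 3 + 57.77/60 = 3.962833
  W → negative
Point 2:
  Lat: 61 + 9.978/60 = 61.166300
  hemisphere S, so the sign is −
  Longitude: 54.834′ = 0.913900°; total 114.913900
  E ⇒ keep positive
Point 3:
  Latitude: 12° + 9/60 + 23.3/3600 = 12 + 0.150000 + 0.006472 = 12.156472
  hemisphere S, so the sign is −
  λ: 11′ + 11″ = 11.18333′; 136 + 11.18333/60 = 136.186389
  W ⇒ negate
Point 4:
  φ: degrees = first 2 digits = 0, minutes = 34.3113; 0 + 34.3113/60 = 0.571855
  N ⇒ keep positive
  λ: degrees = first 3 digits = 114, minutes = 16.3332; 114 + 16.3332/60 = 114.272220
  E → positive
Point 5:
  φ: 81° + 27/60 + 42/3600 = 81 + 0.450000 + 0.011667 = 81.461667
  N → positive
  Lon: 8 + 25/60 + 6.3/3600 = 8.418417
  E ⇒ keep positive
Point 6:
  φ: 47° + 34/60 + 0.3/3600 = 47 + 0.566667 + 0.000083 = 47.566750
  N → positive
  λ: 1′ + 3.8″ = 1.06333′; 122 + 1.06333/60 = 122.017722
  E → positive

1. -66.72487, -3.96283
2. -61.16630, 114.91390
3. -12.15647, -136.18639
4. 0.57186, 114.27222
5. 81.46167, 8.41842
6. 47.56675, 122.01772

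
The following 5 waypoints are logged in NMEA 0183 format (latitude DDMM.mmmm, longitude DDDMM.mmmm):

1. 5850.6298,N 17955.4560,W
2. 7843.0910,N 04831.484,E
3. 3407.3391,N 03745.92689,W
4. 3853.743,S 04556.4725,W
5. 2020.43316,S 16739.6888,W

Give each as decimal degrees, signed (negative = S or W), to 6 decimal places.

1. 58.843830, -179.924267
2. 78.718183, 48.524733
3. 34.122318, -37.765448
4. -38.895717, -45.941208
5. -20.340553, -167.661480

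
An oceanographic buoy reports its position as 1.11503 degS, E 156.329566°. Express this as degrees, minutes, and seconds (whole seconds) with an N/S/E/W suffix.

Lat: whole degrees 1; 6.90180′ → 6′ and 54.11″
λ: 0.329566° → 19.77396′; 0.77396 × 60 = 46.44″

1°06′54″ S, 156°19′46″ E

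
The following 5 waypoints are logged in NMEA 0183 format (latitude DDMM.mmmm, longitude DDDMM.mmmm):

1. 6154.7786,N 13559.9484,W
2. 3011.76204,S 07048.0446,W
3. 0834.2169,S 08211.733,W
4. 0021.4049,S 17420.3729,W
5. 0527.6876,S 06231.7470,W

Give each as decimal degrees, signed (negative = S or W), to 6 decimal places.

Point 1:
  Lat: split at 2 digits → 61° and 54.7786′; 61 + 54.7786/60 = 61.9129767
  N ⇒ keep positive
  Lon: degrees = first 3 digits = 135, minutes = 59.9484; 135 + 59.9484/60 = 135.9991400
  W ⇒ negate
Point 2:
  Lat: degrees = first 2 digits = 30, minutes = 11.76204; 30 + 11.76204/60 = 30.1960340
  S → negative
  λ: degrees = first 3 digits = 70, minutes = 48.0446; 70 + 48.0446/60 = 70.8007433
  W → negative
Point 3:
  φ: degrees = first 2 digits = 8, minutes = 34.2169; 8 + 34.2169/60 = 8.5702817
  S → negative
  λ: degrees = first 3 digits = 82, minutes = 11.733; 82 + 11.733/60 = 82.1955500
  W ⇒ negate
Point 4:
  φ: split at 2 digits → 00° and 21.4049′; 0 + 21.4049/60 = 0.3567483
  hemisphere S, so the sign is −
  λ: degrees = first 3 digits = 174, minutes = 20.3729; 174 + 20.3729/60 = 174.3395483
  hemisphere W, so the sign is −
Point 5:
  Lat: split at 2 digits → 05° and 27.6876′; 5 + 27.6876/60 = 5.4614600
  S → negative
  λ: degrees = first 3 digits = 62, minutes = 31.747; 62 + 31.747/60 = 62.5291167
  W → negative

1. 61.912977, -135.999140
2. -30.196034, -70.800743
3. -8.570282, -82.195550
4. -0.356748, -174.339548
5. -5.461460, -62.529117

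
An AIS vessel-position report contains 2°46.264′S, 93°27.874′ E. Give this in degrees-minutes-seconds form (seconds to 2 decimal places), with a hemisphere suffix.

Lat: fractional minutes 0.26400 × 60 = 15.8400″
λ: 27.87400′ → 27′ and 0.87400 × 60 = 52.4400″

2°46′15.84″ S, 93°27′52.44″ E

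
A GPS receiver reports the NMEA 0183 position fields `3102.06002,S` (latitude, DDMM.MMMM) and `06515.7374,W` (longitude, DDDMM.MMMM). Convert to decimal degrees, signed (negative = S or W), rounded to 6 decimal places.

Latitude: degrees = first 2 digits = 31, minutes = 2.06002; 31 + 2.06002/60 = 31.0343337
hemisphere S, so the sign is −
Longitude: degrees = first 3 digits = 65, minutes = 15.7374; 65 + 15.7374/60 = 65.2622900
W → negative

-31.034334, -65.262290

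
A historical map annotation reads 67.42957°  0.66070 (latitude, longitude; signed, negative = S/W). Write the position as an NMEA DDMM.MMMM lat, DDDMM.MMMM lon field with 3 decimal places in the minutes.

φ: fractional part 0.429570 → 25.77420 minutes
Lon: minutes = (0.660700 − 0) × 60 = 39.64200

6725.774,N / 00039.642,E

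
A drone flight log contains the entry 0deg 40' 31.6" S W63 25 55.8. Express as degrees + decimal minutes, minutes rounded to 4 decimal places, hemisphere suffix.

0° 40.5267′ S, 63° 25.9300′ W

Latitude: seconds/60 = 0.52667; minutes = 40 + 0.52667 = 40.526667
Lon: seconds/60 = 0.93000; minutes = 25 + 0.93000 = 25.930000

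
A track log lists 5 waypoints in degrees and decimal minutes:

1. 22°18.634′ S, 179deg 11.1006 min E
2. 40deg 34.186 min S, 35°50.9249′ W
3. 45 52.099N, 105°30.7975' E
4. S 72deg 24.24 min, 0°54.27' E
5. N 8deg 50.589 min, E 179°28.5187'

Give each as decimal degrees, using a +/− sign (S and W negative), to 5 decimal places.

1. -22.31057, 179.18501
2. -40.56977, -35.84875
3. 45.86832, 105.51329
4. -72.40400, 0.90450
5. 8.84315, 179.47531

Point 1:
  Latitude: 18.634′ = 0.310567°; total 22.310567
  S ⇒ negate
  λ: 11.1006′ = 0.185010°; total 179.185010
  E → positive
Point 2:
  φ: 40 + 34.186/60 = 40.569767
  S ⇒ negate
  Longitude: 35 + 50.9249/60 = 35.848748
  hemisphere W, so the sign is −
Point 3:
  φ: 52.099′ = 0.868317°; total 45.868317
  N → positive
  Lon: 30.7975′ = 0.513292°; total 105.513292
  E ⇒ keep positive
Point 4:
  φ: 24.24′ = 0.404000°; total 72.404000
  S → negative
  λ: 54.27′ = 0.904500°; total 0.904500
  E → positive
Point 5:
  Latitude: 8 + 50.589/60 = 8.843150
  N → positive
  λ: 179 + 28.5187/60 = 179.475312
  E ⇒ keep positive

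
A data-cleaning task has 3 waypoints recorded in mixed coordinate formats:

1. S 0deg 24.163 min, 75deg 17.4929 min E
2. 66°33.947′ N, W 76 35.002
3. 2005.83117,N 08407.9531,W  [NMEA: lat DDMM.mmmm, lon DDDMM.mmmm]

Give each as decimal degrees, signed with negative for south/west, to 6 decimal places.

Point 1:
  φ: 24.163′ = 0.402717°; total 0.4027167
  S ⇒ negate
  λ: 75 + 17.4929/60 = 75.2915483
  E ⇒ keep positive
Point 2:
  φ: 66 + 33.947/60 = 66.5657833
  N ⇒ keep positive
  λ: 76 + 35.002/60 = 76.5833667
  W → negative
Point 3:
  Latitude: split at 2 digits → 20° and 5.83117′; 20 + 5.83117/60 = 20.0971862
  N ⇒ keep positive
  Lon: degrees = first 3 digits = 84, minutes = 7.9531; 84 + 7.9531/60 = 84.1325517
  hemisphere W, so the sign is −

1. -0.402717, 75.291548
2. 66.565783, -76.583367
3. 20.097186, -84.132552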